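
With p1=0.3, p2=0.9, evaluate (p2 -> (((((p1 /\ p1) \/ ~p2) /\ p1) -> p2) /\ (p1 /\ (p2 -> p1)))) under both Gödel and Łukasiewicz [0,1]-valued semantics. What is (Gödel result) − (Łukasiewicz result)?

Gödel evaluation:
  (p1 /\ p1) = min(0.3, 0.3) = 0.3
  ~p2: Gödel ¬ of 0.9 = 0 (operand ≠ 0)
  ((p1 /\ p1) \/ ~p2) = max(0.3, 0) = 0.3
  (((p1 /\ p1) \/ ~p2) /\ p1) = min(0.3, 0.3) = 0.3
  ((((p1 /\ p1) \/ ~p2) /\ p1) -> p2): 0.3 ≤ 0.9, so result = 1
  (p2 -> p1): 0.9 > 0.3, so result = 0.3
  (p1 /\ (p2 -> p1)) = min(0.3, 0.3) = 0.3
  (((((p1 /\ p1) \/ ~p2) /\ p1) -> p2) /\ (p1 /\ (p2 -> p1))) = min(1, 0.3) = 0.3
  (p2 -> (((((p1 /\ p1) \/ ~p2) /\ p1) -> p2) /\ (p1 /\ (p2 -> p1)))): 0.9 > 0.3, so result = 0.3
  Gödel value = 0.3
Łukasiewicz evaluation:
  (p1 /\ p1) = min(0.3, 0.3) = 0.3
  ~p2: Łukasiewicz ¬ gives 1 − 0.9 = 0.1
  ((p1 /\ p1) \/ ~p2) = max(0.3, 0.1) = 0.3
  (((p1 /\ p1) \/ ~p2) /\ p1) = min(0.3, 0.3) = 0.3
  ((((p1 /\ p1) \/ ~p2) /\ p1) -> p2): min(1, 1 − 0.3 + 0.9) = 1
  (p2 -> p1): min(1, 1 − 0.9 + 0.3) = 0.4
  (p1 /\ (p2 -> p1)) = min(0.3, 0.4) = 0.3
  (((((p1 /\ p1) \/ ~p2) /\ p1) -> p2) /\ (p1 /\ (p2 -> p1))) = min(1, 0.3) = 0.3
  (p2 -> (((((p1 /\ p1) \/ ~p2) /\ p1) -> p2) /\ (p1 /\ (p2 -> p1)))): min(1, 1 − 0.9 + 0.3) = 0.4
  Łukasiewicz value = 0.4
Difference: 0.3 − 0.4 = -0.10

-0.10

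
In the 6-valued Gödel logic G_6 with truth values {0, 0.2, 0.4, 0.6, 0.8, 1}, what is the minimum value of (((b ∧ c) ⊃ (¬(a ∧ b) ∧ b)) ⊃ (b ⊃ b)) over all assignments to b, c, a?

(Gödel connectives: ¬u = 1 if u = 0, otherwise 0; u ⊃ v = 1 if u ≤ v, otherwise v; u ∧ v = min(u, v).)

Every assignment gives 1. For instance at b = 0, c = 0, a = 0:
  (b ∧ c) = min(0, 0) = 0
  (a ∧ b) = min(0, 0) = 0
  ¬(a ∧ b): Gödel ¬ of 0 = 1 (operand is 0)
  (¬(a ∧ b) ∧ b) = min(1, 0) = 0
  ((b ∧ c) ⊃ (¬(a ∧ b) ∧ b)): 0 ≤ 0, so result = 1
  (b ⊃ b): 0 ≤ 0, so result = 1
  (((b ∧ c) ⊃ (¬(a ∧ b) ∧ b)) ⊃ (b ⊃ b)): 1 ≤ 1, so result = 1
All 216 assignments give value 1 — the formula is a G_6-tautology.

1.00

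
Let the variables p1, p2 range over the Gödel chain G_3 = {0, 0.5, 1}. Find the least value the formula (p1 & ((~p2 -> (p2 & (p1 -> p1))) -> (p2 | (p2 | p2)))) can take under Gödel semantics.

0.00

The minimum is attained at p1 = 0, p2 = 0:
  ~p2: Gödel ¬ of 0 = 1 (operand is 0)
  (p1 -> p1): 0 ≤ 0, so result = 1
  (p2 & (p1 -> p1)) = min(0, 1) = 0
  (~p2 -> (p2 & (p1 -> p1))): 1 > 0, so result = 0
  (p2 | p2) = max(0, 0) = 0
  (p2 | (p2 | p2)) = max(0, 0) = 0
  ((~p2 -> (p2 & (p1 -> p1))) -> (p2 | (p2 | p2))): 0 ≤ 0, so result = 1
  (p1 & ((~p2 -> (p2 & (p1 -> p1))) -> (p2 | (p2 | p2)))) = min(0, 1) = 0
Checking all 9 assignments confirms none give a value below 0.00.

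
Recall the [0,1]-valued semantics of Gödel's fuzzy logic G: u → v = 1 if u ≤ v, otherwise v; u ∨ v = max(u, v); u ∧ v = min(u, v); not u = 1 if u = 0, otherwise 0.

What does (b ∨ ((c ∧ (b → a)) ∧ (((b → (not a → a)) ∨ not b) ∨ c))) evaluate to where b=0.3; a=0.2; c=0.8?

0.30

(b → a): 0.3 > 0.2, so result = 0.2
(c ∧ (b → a)) = min(0.8, 0.2) = 0.2
not a: Gödel ¬ of 0.2 = 0 (operand ≠ 0)
(not a → a): 0 ≤ 0.2, so result = 1
(b → (not a → a)): 0.3 ≤ 1, so result = 1
not b: Gödel ¬ of 0.3 = 0 (operand ≠ 0)
((b → (not a → a)) ∨ not b) = max(1, 0) = 1
(((b → (not a → a)) ∨ not b) ∨ c) = max(1, 0.8) = 1
((c ∧ (b → a)) ∧ (((b → (not a → a)) ∨ not b) ∨ c)) = min(0.2, 1) = 0.2
(b ∨ ((c ∧ (b → a)) ∧ (((b → (not a → a)) ∨ not b) ∨ c))) = max(0.3, 0.2) = 0.3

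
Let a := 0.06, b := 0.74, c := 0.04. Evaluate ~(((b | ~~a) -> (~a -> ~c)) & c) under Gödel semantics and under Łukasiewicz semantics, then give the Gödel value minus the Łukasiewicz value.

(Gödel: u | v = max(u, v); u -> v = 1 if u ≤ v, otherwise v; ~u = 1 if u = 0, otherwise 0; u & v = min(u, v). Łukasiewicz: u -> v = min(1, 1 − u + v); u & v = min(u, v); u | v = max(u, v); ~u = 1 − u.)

Gödel evaluation:
  ~a: Gödel ¬ of 0.06 = 0 (operand ≠ 0)
  ~~a: Gödel ¬ of 0 = 1 (operand is 0)
  (b | ~~a) = max(0.74, 1) = 1
  ~a: Gödel ¬ of 0.06 = 0 (operand ≠ 0)
  ~c: Gödel ¬ of 0.04 = 0 (operand ≠ 0)
  (~a -> ~c): 0 ≤ 0, so result = 1
  ((b | ~~a) -> (~a -> ~c)): 1 ≤ 1, so result = 1
  (((b | ~~a) -> (~a -> ~c)) & c) = min(1, 0.04) = 0.04
  ~(((b | ~~a) -> (~a -> ~c)) & c): Gödel ¬ of 0.04 = 0 (operand ≠ 0)
  Gödel value = 0
Łukasiewicz evaluation:
  ~a: Łukasiewicz ¬ gives 1 − 0.06 = 0.94
  ~~a: Łukasiewicz ¬ gives 1 − 0.94 = 0.06
  (b | ~~a) = max(0.74, 0.06) = 0.74
  ~a: Łukasiewicz ¬ gives 1 − 0.06 = 0.94
  ~c: Łukasiewicz ¬ gives 1 − 0.04 = 0.96
  (~a -> ~c): min(1, 1 − 0.94 + 0.96) = 1
  ((b | ~~a) -> (~a -> ~c)): min(1, 1 − 0.74 + 1) = 1
  (((b | ~~a) -> (~a -> ~c)) & c) = min(1, 0.04) = 0.04
  ~(((b | ~~a) -> (~a -> ~c)) & c): Łukasiewicz ¬ gives 1 − 0.04 = 0.96
  Łukasiewicz value = 0.96
Difference: 0 − 0.96 = -0.96

-0.96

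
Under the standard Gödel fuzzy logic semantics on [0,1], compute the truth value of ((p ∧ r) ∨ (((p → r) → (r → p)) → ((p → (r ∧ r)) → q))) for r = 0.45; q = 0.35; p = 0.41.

(p ∧ r) = min(0.41, 0.45) = 0.41
(p → r): 0.41 ≤ 0.45, so result = 1
(r → p): 0.45 > 0.41, so result = 0.41
((p → r) → (r → p)): 1 > 0.41, so result = 0.41
(r ∧ r) = min(0.45, 0.45) = 0.45
(p → (r ∧ r)): 0.41 ≤ 0.45, so result = 1
((p → (r ∧ r)) → q): 1 > 0.35, so result = 0.35
(((p → r) → (r → p)) → ((p → (r ∧ r)) → q)): 0.41 > 0.35, so result = 0.35
((p ∧ r) ∨ (((p → r) → (r → p)) → ((p → (r ∧ r)) → q))) = max(0.41, 0.35) = 0.41

0.41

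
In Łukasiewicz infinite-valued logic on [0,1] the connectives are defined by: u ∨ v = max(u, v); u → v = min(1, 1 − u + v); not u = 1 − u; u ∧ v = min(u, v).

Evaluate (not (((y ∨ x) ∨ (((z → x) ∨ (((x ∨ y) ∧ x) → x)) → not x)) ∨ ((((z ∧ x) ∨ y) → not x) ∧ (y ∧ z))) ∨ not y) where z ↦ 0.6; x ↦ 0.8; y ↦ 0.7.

0.30

(y ∨ x) = max(0.7, 0.8) = 0.8
(z → x): min(1, 1 − 0.6 + 0.8) = 1
(x ∨ y) = max(0.8, 0.7) = 0.8
((x ∨ y) ∧ x) = min(0.8, 0.8) = 0.8
(((x ∨ y) ∧ x) → x): min(1, 1 − 0.8 + 0.8) = 1
((z → x) ∨ (((x ∨ y) ∧ x) → x)) = max(1, 1) = 1
not x: Łukasiewicz ¬ gives 1 − 0.8 = 0.2
(((z → x) ∨ (((x ∨ y) ∧ x) → x)) → not x): min(1, 1 − 1 + 0.2) = 0.2
((y ∨ x) ∨ (((z → x) ∨ (((x ∨ y) ∧ x) → x)) → not x)) = max(0.8, 0.2) = 0.8
(z ∧ x) = min(0.6, 0.8) = 0.6
((z ∧ x) ∨ y) = max(0.6, 0.7) = 0.7
not x: Łukasiewicz ¬ gives 1 − 0.8 = 0.2
(((z ∧ x) ∨ y) → not x): min(1, 1 − 0.7 + 0.2) = 0.5
(y ∧ z) = min(0.7, 0.6) = 0.6
((((z ∧ x) ∨ y) → not x) ∧ (y ∧ z)) = min(0.5, 0.6) = 0.5
(((y ∨ x) ∨ (((z → x) ∨ (((x ∨ y) ∧ x) → x)) → not x)) ∨ ((((z ∧ x) ∨ y) → not x) ∧ (y ∧ z))) = max(0.8, 0.5) = 0.8
not (((y ∨ x) ∨ (((z → x) ∨ (((x ∨ y) ∧ x) → x)) → not x)) ∨ ((((z ∧ x) ∨ y) → not x) ∧ (y ∧ z))): Łukasiewicz ¬ gives 1 − 0.8 = 0.2
not y: Łukasiewicz ¬ gives 1 − 0.7 = 0.3
(not (((y ∨ x) ∨ (((z → x) ∨ (((x ∨ y) ∧ x) → x)) → not x)) ∨ ((((z ∧ x) ∨ y) → not x) ∧ (y ∧ z))) ∨ not y) = max(0.2, 0.3) = 0.3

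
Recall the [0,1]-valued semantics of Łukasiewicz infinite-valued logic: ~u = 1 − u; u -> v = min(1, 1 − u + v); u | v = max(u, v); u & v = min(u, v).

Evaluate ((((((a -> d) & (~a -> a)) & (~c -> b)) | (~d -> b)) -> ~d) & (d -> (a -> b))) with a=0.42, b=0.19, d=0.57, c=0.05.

0.67

(a -> d): min(1, 1 − 0.42 + 0.57) = 1
~a: Łukasiewicz ¬ gives 1 − 0.42 = 0.58
(~a -> a): min(1, 1 − 0.58 + 0.42) = 0.84
((a -> d) & (~a -> a)) = min(1, 0.84) = 0.84
~c: Łukasiewicz ¬ gives 1 − 0.05 = 0.95
(~c -> b): min(1, 1 − 0.95 + 0.19) = 0.24
(((a -> d) & (~a -> a)) & (~c -> b)) = min(0.84, 0.24) = 0.24
~d: Łukasiewicz ¬ gives 1 − 0.57 = 0.43
(~d -> b): min(1, 1 − 0.43 + 0.19) = 0.76
((((a -> d) & (~a -> a)) & (~c -> b)) | (~d -> b)) = max(0.24, 0.76) = 0.76
~d: Łukasiewicz ¬ gives 1 − 0.57 = 0.43
(((((a -> d) & (~a -> a)) & (~c -> b)) | (~d -> b)) -> ~d): min(1, 1 − 0.76 + 0.43) = 0.67
(a -> b): min(1, 1 − 0.42 + 0.19) = 0.77
(d -> (a -> b)): min(1, 1 − 0.57 + 0.77) = 1
((((((a -> d) & (~a -> a)) & (~c -> b)) | (~d -> b)) -> ~d) & (d -> (a -> b))) = min(0.67, 1) = 0.67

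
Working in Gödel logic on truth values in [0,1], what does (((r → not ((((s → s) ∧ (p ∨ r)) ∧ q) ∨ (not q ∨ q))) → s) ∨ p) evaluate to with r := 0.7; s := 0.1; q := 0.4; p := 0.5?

(s → s): 0.1 ≤ 0.1, so result = 1
(p ∨ r) = max(0.5, 0.7) = 0.7
((s → s) ∧ (p ∨ r)) = min(1, 0.7) = 0.7
(((s → s) ∧ (p ∨ r)) ∧ q) = min(0.7, 0.4) = 0.4
not q: Gödel ¬ of 0.4 = 0 (operand ≠ 0)
(not q ∨ q) = max(0, 0.4) = 0.4
((((s → s) ∧ (p ∨ r)) ∧ q) ∨ (not q ∨ q)) = max(0.4, 0.4) = 0.4
not ((((s → s) ∧ (p ∨ r)) ∧ q) ∨ (not q ∨ q)): Gödel ¬ of 0.4 = 0 (operand ≠ 0)
(r → not ((((s → s) ∧ (p ∨ r)) ∧ q) ∨ (not q ∨ q))): 0.7 > 0, so result = 0
((r → not ((((s → s) ∧ (p ∨ r)) ∧ q) ∨ (not q ∨ q))) → s): 0 ≤ 0.1, so result = 1
(((r → not ((((s → s) ∧ (p ∨ r)) ∧ q) ∨ (not q ∨ q))) → s) ∨ p) = max(1, 0.5) = 1

1.00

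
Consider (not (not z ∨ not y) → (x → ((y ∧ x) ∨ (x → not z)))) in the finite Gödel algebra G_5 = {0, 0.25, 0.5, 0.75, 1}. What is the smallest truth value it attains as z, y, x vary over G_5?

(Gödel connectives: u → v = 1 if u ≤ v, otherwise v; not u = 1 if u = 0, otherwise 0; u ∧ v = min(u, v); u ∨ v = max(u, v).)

0.25

The minimum is attained at z = 0.25, y = 0.25, x = 0.5:
  not z: Gödel ¬ of 0.25 = 0 (operand ≠ 0)
  not y: Gödel ¬ of 0.25 = 0 (operand ≠ 0)
  (not z ∨ not y) = max(0, 0) = 0
  not (not z ∨ not y): Gödel ¬ of 0 = 1 (operand is 0)
  (y ∧ x) = min(0.25, 0.5) = 0.25
  not z: Gödel ¬ of 0.25 = 0 (operand ≠ 0)
  (x → not z): 0.5 > 0, so result = 0
  ((y ∧ x) ∨ (x → not z)) = max(0.25, 0) = 0.25
  (x → ((y ∧ x) ∨ (x → not z))): 0.5 > 0.25, so result = 0.25
  (not (not z ∨ not y) → (x → ((y ∧ x) ∨ (x → not z)))): 1 > 0.25, so result = 0.25
Checking all 125 assignments confirms none give a value below 0.25.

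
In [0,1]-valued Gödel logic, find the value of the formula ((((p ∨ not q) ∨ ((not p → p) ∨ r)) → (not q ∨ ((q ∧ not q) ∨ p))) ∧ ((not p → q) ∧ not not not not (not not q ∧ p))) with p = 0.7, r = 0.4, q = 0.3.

0.70

not q: Gödel ¬ of 0.3 = 0 (operand ≠ 0)
(p ∨ not q) = max(0.7, 0) = 0.7
not p: Gödel ¬ of 0.7 = 0 (operand ≠ 0)
(not p → p): 0 ≤ 0.7, so result = 1
((not p → p) ∨ r) = max(1, 0.4) = 1
((p ∨ not q) ∨ ((not p → p) ∨ r)) = max(0.7, 1) = 1
not q: Gödel ¬ of 0.3 = 0 (operand ≠ 0)
not q: Gödel ¬ of 0.3 = 0 (operand ≠ 0)
(q ∧ not q) = min(0.3, 0) = 0
((q ∧ not q) ∨ p) = max(0, 0.7) = 0.7
(not q ∨ ((q ∧ not q) ∨ p)) = max(0, 0.7) = 0.7
(((p ∨ not q) ∨ ((not p → p) ∨ r)) → (not q ∨ ((q ∧ not q) ∨ p))): 1 > 0.7, so result = 0.7
not p: Gödel ¬ of 0.7 = 0 (operand ≠ 0)
(not p → q): 0 ≤ 0.3, so result = 1
not q: Gödel ¬ of 0.3 = 0 (operand ≠ 0)
not not q: Gödel ¬ of 0 = 1 (operand is 0)
(not not q ∧ p) = min(1, 0.7) = 0.7
not (not not q ∧ p): Gödel ¬ of 0.7 = 0 (operand ≠ 0)
not not (not not q ∧ p): Gödel ¬ of 0 = 1 (operand is 0)
not not not (not not q ∧ p): Gödel ¬ of 1 = 0 (operand ≠ 0)
not not not not (not not q ∧ p): Gödel ¬ of 0 = 1 (operand is 0)
((not p → q) ∧ not not not not (not not q ∧ p)) = min(1, 1) = 1
((((p ∨ not q) ∨ ((not p → p) ∨ r)) → (not q ∨ ((q ∧ not q) ∨ p))) ∧ ((not p → q) ∧ not not not not (not not q ∧ p))) = min(0.7, 1) = 0.7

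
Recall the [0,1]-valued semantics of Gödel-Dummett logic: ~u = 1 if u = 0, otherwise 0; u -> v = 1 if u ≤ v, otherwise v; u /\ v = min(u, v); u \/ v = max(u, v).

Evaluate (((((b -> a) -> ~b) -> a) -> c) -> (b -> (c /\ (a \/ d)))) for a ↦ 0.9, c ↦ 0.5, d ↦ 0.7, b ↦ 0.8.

(b -> a): 0.8 ≤ 0.9, so result = 1
~b: Gödel ¬ of 0.8 = 0 (operand ≠ 0)
((b -> a) -> ~b): 1 > 0, so result = 0
(((b -> a) -> ~b) -> a): 0 ≤ 0.9, so result = 1
((((b -> a) -> ~b) -> a) -> c): 1 > 0.5, so result = 0.5
(a \/ d) = max(0.9, 0.7) = 0.9
(c /\ (a \/ d)) = min(0.5, 0.9) = 0.5
(b -> (c /\ (a \/ d))): 0.8 > 0.5, so result = 0.5
(((((b -> a) -> ~b) -> a) -> c) -> (b -> (c /\ (a \/ d)))): 0.5 ≤ 0.5, so result = 1

1.00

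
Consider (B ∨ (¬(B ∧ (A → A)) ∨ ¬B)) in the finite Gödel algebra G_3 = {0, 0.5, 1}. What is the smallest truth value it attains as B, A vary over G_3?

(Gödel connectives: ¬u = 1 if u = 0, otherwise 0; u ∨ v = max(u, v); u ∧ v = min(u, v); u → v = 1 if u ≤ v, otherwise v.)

The minimum is attained at B = 0.5, A = 0:
  (A → A): 0 ≤ 0, so result = 1
  (B ∧ (A → A)) = min(0.5, 1) = 0.5
  ¬(B ∧ (A → A)): Gödel ¬ of 0.5 = 0 (operand ≠ 0)
  ¬B: Gödel ¬ of 0.5 = 0 (operand ≠ 0)
  (¬(B ∧ (A → A)) ∨ ¬B) = max(0, 0) = 0
  (B ∨ (¬(B ∧ (A → A)) ∨ ¬B)) = max(0.5, 0) = 0.5
Checking all 9 assignments confirms none give a value below 0.50.

0.50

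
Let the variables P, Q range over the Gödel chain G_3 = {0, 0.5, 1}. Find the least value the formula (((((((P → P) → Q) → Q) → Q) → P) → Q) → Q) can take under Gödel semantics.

The minimum is attained at P = 0, Q = 0.5:
  (P → P): 0 ≤ 0, so result = 1
  ((P → P) → Q): 1 > 0.5, so result = 0.5
  (((P → P) → Q) → Q): 0.5 ≤ 0.5, so result = 1
  ((((P → P) → Q) → Q) → Q): 1 > 0.5, so result = 0.5
  (((((P → P) → Q) → Q) → Q) → P): 0.5 > 0, so result = 0
  ((((((P → P) → Q) → Q) → Q) → P) → Q): 0 ≤ 0.5, so result = 1
  (((((((P → P) → Q) → Q) → Q) → P) → Q) → Q): 1 > 0.5, so result = 0.5
Checking all 9 assignments confirms none give a value below 0.50.

0.50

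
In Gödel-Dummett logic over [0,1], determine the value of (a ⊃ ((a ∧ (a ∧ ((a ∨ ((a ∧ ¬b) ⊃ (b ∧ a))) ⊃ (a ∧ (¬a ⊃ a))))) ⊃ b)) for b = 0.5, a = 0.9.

0.50

¬b: Gödel ¬ of 0.5 = 0 (operand ≠ 0)
(a ∧ ¬b) = min(0.9, 0) = 0
(b ∧ a) = min(0.5, 0.9) = 0.5
((a ∧ ¬b) ⊃ (b ∧ a)): 0 ≤ 0.5, so result = 1
(a ∨ ((a ∧ ¬b) ⊃ (b ∧ a))) = max(0.9, 1) = 1
¬a: Gödel ¬ of 0.9 = 0 (operand ≠ 0)
(¬a ⊃ a): 0 ≤ 0.9, so result = 1
(a ∧ (¬a ⊃ a)) = min(0.9, 1) = 0.9
((a ∨ ((a ∧ ¬b) ⊃ (b ∧ a))) ⊃ (a ∧ (¬a ⊃ a))): 1 > 0.9, so result = 0.9
(a ∧ ((a ∨ ((a ∧ ¬b) ⊃ (b ∧ a))) ⊃ (a ∧ (¬a ⊃ a)))) = min(0.9, 0.9) = 0.9
(a ∧ (a ∧ ((a ∨ ((a ∧ ¬b) ⊃ (b ∧ a))) ⊃ (a ∧ (¬a ⊃ a))))) = min(0.9, 0.9) = 0.9
((a ∧ (a ∧ ((a ∨ ((a ∧ ¬b) ⊃ (b ∧ a))) ⊃ (a ∧ (¬a ⊃ a))))) ⊃ b): 0.9 > 0.5, so result = 0.5
(a ⊃ ((a ∧ (a ∧ ((a ∨ ((a ∧ ¬b) ⊃ (b ∧ a))) ⊃ (a ∧ (¬a ⊃ a))))) ⊃ b)): 0.9 > 0.5, so result = 0.5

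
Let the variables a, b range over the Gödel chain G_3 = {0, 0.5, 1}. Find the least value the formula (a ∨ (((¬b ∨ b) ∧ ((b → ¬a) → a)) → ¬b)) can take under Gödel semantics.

0.50

The minimum is attained at a = 0.5, b = 0.5:
  ¬b: Gödel ¬ of 0.5 = 0 (operand ≠ 0)
  (¬b ∨ b) = max(0, 0.5) = 0.5
  ¬a: Gödel ¬ of 0.5 = 0 (operand ≠ 0)
  (b → ¬a): 0.5 > 0, so result = 0
  ((b → ¬a) → a): 0 ≤ 0.5, so result = 1
  ((¬b ∨ b) ∧ ((b → ¬a) → a)) = min(0.5, 1) = 0.5
  ¬b: Gödel ¬ of 0.5 = 0 (operand ≠ 0)
  (((¬b ∨ b) ∧ ((b → ¬a) → a)) → ¬b): 0.5 > 0, so result = 0
  (a ∨ (((¬b ∨ b) ∧ ((b → ¬a) → a)) → ¬b)) = max(0.5, 0) = 0.5
Checking all 9 assignments confirms none give a value below 0.50.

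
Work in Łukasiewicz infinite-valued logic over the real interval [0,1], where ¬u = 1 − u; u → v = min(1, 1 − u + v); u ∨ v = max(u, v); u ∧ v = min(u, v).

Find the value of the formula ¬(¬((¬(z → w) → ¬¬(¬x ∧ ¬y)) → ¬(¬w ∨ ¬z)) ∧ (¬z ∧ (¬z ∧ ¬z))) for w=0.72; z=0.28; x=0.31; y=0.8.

0.28

(z → w): min(1, 1 − 0.28 + 0.72) = 1
¬(z → w): Łukasiewicz ¬ gives 1 − 1 = 0
¬x: Łukasiewicz ¬ gives 1 − 0.31 = 0.69
¬y: Łukasiewicz ¬ gives 1 − 0.8 = 0.2
(¬x ∧ ¬y) = min(0.69, 0.2) = 0.2
¬(¬x ∧ ¬y): Łukasiewicz ¬ gives 1 − 0.2 = 0.8
¬¬(¬x ∧ ¬y): Łukasiewicz ¬ gives 1 − 0.8 = 0.2
(¬(z → w) → ¬¬(¬x ∧ ¬y)): min(1, 1 − 0 + 0.2) = 1
¬w: Łukasiewicz ¬ gives 1 − 0.72 = 0.28
¬z: Łukasiewicz ¬ gives 1 − 0.28 = 0.72
(¬w ∨ ¬z) = max(0.28, 0.72) = 0.72
¬(¬w ∨ ¬z): Łukasiewicz ¬ gives 1 − 0.72 = 0.28
((¬(z → w) → ¬¬(¬x ∧ ¬y)) → ¬(¬w ∨ ¬z)): min(1, 1 − 1 + 0.28) = 0.28
¬((¬(z → w) → ¬¬(¬x ∧ ¬y)) → ¬(¬w ∨ ¬z)): Łukasiewicz ¬ gives 1 − 0.28 = 0.72
¬z: Łukasiewicz ¬ gives 1 − 0.28 = 0.72
¬z: Łukasiewicz ¬ gives 1 − 0.28 = 0.72
¬z: Łukasiewicz ¬ gives 1 − 0.28 = 0.72
(¬z ∧ ¬z) = min(0.72, 0.72) = 0.72
(¬z ∧ (¬z ∧ ¬z)) = min(0.72, 0.72) = 0.72
(¬((¬(z → w) → ¬¬(¬x ∧ ¬y)) → ¬(¬w ∨ ¬z)) ∧ (¬z ∧ (¬z ∧ ¬z))) = min(0.72, 0.72) = 0.72
¬(¬((¬(z → w) → ¬¬(¬x ∧ ¬y)) → ¬(¬w ∨ ¬z)) ∧ (¬z ∧ (¬z ∧ ¬z))): Łukasiewicz ¬ gives 1 − 0.72 = 0.28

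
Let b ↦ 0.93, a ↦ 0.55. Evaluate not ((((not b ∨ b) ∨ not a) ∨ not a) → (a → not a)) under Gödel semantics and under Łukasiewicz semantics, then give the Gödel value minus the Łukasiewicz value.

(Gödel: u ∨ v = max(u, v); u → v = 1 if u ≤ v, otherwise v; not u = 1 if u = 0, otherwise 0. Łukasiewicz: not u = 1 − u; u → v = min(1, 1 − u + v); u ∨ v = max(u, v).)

0.97

Gödel evaluation:
  not b: Gödel ¬ of 0.93 = 0 (operand ≠ 0)
  (not b ∨ b) = max(0, 0.93) = 0.93
  not a: Gödel ¬ of 0.55 = 0 (operand ≠ 0)
  ((not b ∨ b) ∨ not a) = max(0.93, 0) = 0.93
  not a: Gödel ¬ of 0.55 = 0 (operand ≠ 0)
  (((not b ∨ b) ∨ not a) ∨ not a) = max(0.93, 0) = 0.93
  not a: Gödel ¬ of 0.55 = 0 (operand ≠ 0)
  (a → not a): 0.55 > 0, so result = 0
  ((((not b ∨ b) ∨ not a) ∨ not a) → (a → not a)): 0.93 > 0, so result = 0
  not ((((not b ∨ b) ∨ not a) ∨ not a) → (a → not a)): Gödel ¬ of 0 = 1 (operand is 0)
  Gödel value = 1
Łukasiewicz evaluation:
  not b: Łukasiewicz ¬ gives 1 − 0.93 = 0.07
  (not b ∨ b) = max(0.07, 0.93) = 0.93
  not a: Łukasiewicz ¬ gives 1 − 0.55 = 0.45
  ((not b ∨ b) ∨ not a) = max(0.93, 0.45) = 0.93
  not a: Łukasiewicz ¬ gives 1 − 0.55 = 0.45
  (((not b ∨ b) ∨ not a) ∨ not a) = max(0.93, 0.45) = 0.93
  not a: Łukasiewicz ¬ gives 1 − 0.55 = 0.45
  (a → not a): min(1, 1 − 0.55 + 0.45) = 0.9
  ((((not b ∨ b) ∨ not a) ∨ not a) → (a → not a)): min(1, 1 − 0.93 + 0.9) = 0.97
  not ((((not b ∨ b) ∨ not a) ∨ not a) → (a → not a)): Łukasiewicz ¬ gives 1 − 0.97 = 0.03
  Łukasiewicz value = 0.03
Difference: 1 − 0.03 = 0.97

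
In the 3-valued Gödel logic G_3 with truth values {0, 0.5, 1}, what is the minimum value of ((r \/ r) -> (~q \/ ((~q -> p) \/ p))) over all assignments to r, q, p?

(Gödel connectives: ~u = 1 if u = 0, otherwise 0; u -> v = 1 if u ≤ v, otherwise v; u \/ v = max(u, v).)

Every assignment gives 1. For instance at r = 0, q = 0, p = 0:
  (r \/ r) = max(0, 0) = 0
  ~q: Gödel ¬ of 0 = 1 (operand is 0)
  ~q: Gödel ¬ of 0 = 1 (operand is 0)
  (~q -> p): 1 > 0, so result = 0
  ((~q -> p) \/ p) = max(0, 0) = 0
  (~q \/ ((~q -> p) \/ p)) = max(1, 0) = 1
  ((r \/ r) -> (~q \/ ((~q -> p) \/ p))): 0 ≤ 1, so result = 1
All 27 assignments give value 1 — the formula is a G_3-tautology.

1.00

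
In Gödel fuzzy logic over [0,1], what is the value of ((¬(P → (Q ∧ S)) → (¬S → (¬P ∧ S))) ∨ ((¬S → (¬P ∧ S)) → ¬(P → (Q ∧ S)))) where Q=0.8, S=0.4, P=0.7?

(Q ∧ S) = min(0.8, 0.4) = 0.4
(P → (Q ∧ S)): 0.7 > 0.4, so result = 0.4
¬(P → (Q ∧ S)): Gödel ¬ of 0.4 = 0 (operand ≠ 0)
¬S: Gödel ¬ of 0.4 = 0 (operand ≠ 0)
¬P: Gödel ¬ of 0.7 = 0 (operand ≠ 0)
(¬P ∧ S) = min(0, 0.4) = 0
(¬S → (¬P ∧ S)): 0 ≤ 0, so result = 1
(¬(P → (Q ∧ S)) → (¬S → (¬P ∧ S))): 0 ≤ 1, so result = 1
¬S: Gödel ¬ of 0.4 = 0 (operand ≠ 0)
¬P: Gödel ¬ of 0.7 = 0 (operand ≠ 0)
(¬P ∧ S) = min(0, 0.4) = 0
(¬S → (¬P ∧ S)): 0 ≤ 0, so result = 1
(Q ∧ S) = min(0.8, 0.4) = 0.4
(P → (Q ∧ S)): 0.7 > 0.4, so result = 0.4
¬(P → (Q ∧ S)): Gödel ¬ of 0.4 = 0 (operand ≠ 0)
((¬S → (¬P ∧ S)) → ¬(P → (Q ∧ S))): 1 > 0, so result = 0
((¬(P → (Q ∧ S)) → (¬S → (¬P ∧ S))) ∨ ((¬S → (¬P ∧ S)) → ¬(P → (Q ∧ S)))) = max(1, 0) = 1

1.00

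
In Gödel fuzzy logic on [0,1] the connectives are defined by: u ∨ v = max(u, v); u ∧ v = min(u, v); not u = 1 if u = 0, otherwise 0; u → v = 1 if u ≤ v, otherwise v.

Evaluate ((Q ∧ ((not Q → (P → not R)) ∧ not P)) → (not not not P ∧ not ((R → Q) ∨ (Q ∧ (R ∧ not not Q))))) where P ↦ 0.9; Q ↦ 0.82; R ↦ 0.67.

1.00

not Q: Gödel ¬ of 0.82 = 0 (operand ≠ 0)
not R: Gödel ¬ of 0.67 = 0 (operand ≠ 0)
(P → not R): 0.9 > 0, so result = 0
(not Q → (P → not R)): 0 ≤ 0, so result = 1
not P: Gödel ¬ of 0.9 = 0 (operand ≠ 0)
((not Q → (P → not R)) ∧ not P) = min(1, 0) = 0
(Q ∧ ((not Q → (P → not R)) ∧ not P)) = min(0.82, 0) = 0
not P: Gödel ¬ of 0.9 = 0 (operand ≠ 0)
not not P: Gödel ¬ of 0 = 1 (operand is 0)
not not not P: Gödel ¬ of 1 = 0 (operand ≠ 0)
(R → Q): 0.67 ≤ 0.82, so result = 1
not Q: Gödel ¬ of 0.82 = 0 (operand ≠ 0)
not not Q: Gödel ¬ of 0 = 1 (operand is 0)
(R ∧ not not Q) = min(0.67, 1) = 0.67
(Q ∧ (R ∧ not not Q)) = min(0.82, 0.67) = 0.67
((R → Q) ∨ (Q ∧ (R ∧ not not Q))) = max(1, 0.67) = 1
not ((R → Q) ∨ (Q ∧ (R ∧ not not Q))): Gödel ¬ of 1 = 0 (operand ≠ 0)
(not not not P ∧ not ((R → Q) ∨ (Q ∧ (R ∧ not not Q)))) = min(0, 0) = 0
((Q ∧ ((not Q → (P → not R)) ∧ not P)) → (not not not P ∧ not ((R → Q) ∨ (Q ∧ (R ∧ not not Q))))): 0 ≤ 0, so result = 1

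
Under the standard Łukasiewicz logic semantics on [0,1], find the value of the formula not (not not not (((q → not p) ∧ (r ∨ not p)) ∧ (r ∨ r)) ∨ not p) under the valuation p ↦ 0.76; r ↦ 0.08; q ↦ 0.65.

0.08

not p: Łukasiewicz ¬ gives 1 − 0.76 = 0.24
(q → not p): min(1, 1 − 0.65 + 0.24) = 0.59
not p: Łukasiewicz ¬ gives 1 − 0.76 = 0.24
(r ∨ not p) = max(0.08, 0.24) = 0.24
((q → not p) ∧ (r ∨ not p)) = min(0.59, 0.24) = 0.24
(r ∨ r) = max(0.08, 0.08) = 0.08
(((q → not p) ∧ (r ∨ not p)) ∧ (r ∨ r)) = min(0.24, 0.08) = 0.08
not (((q → not p) ∧ (r ∨ not p)) ∧ (r ∨ r)): Łukasiewicz ¬ gives 1 − 0.08 = 0.92
not not (((q → not p) ∧ (r ∨ not p)) ∧ (r ∨ r)): Łukasiewicz ¬ gives 1 − 0.92 = 0.08
not not not (((q → not p) ∧ (r ∨ not p)) ∧ (r ∨ r)): Łukasiewicz ¬ gives 1 − 0.08 = 0.92
not p: Łukasiewicz ¬ gives 1 − 0.76 = 0.24
(not not not (((q → not p) ∧ (r ∨ not p)) ∧ (r ∨ r)) ∨ not p) = max(0.92, 0.24) = 0.92
not (not not not (((q → not p) ∧ (r ∨ not p)) ∧ (r ∨ r)) ∨ not p): Łukasiewicz ¬ gives 1 − 0.92 = 0.08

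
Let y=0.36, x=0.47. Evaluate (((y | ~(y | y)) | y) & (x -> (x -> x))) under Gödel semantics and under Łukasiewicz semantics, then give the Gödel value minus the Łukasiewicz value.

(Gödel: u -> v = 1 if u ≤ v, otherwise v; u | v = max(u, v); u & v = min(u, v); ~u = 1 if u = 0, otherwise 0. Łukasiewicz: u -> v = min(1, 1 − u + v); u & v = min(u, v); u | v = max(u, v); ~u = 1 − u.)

Gödel evaluation:
  (y | y) = max(0.36, 0.36) = 0.36
  ~(y | y): Gödel ¬ of 0.36 = 0 (operand ≠ 0)
  (y | ~(y | y)) = max(0.36, 0) = 0.36
  ((y | ~(y | y)) | y) = max(0.36, 0.36) = 0.36
  (x -> x): 0.47 ≤ 0.47, so result = 1
  (x -> (x -> x)): 0.47 ≤ 1, so result = 1
  (((y | ~(y | y)) | y) & (x -> (x -> x))) = min(0.36, 1) = 0.36
  Gödel value = 0.36
Łukasiewicz evaluation:
  (y | y) = max(0.36, 0.36) = 0.36
  ~(y | y): Łukasiewicz ¬ gives 1 − 0.36 = 0.64
  (y | ~(y | y)) = max(0.36, 0.64) = 0.64
  ((y | ~(y | y)) | y) = max(0.64, 0.36) = 0.64
  (x -> x): min(1, 1 − 0.47 + 0.47) = 1
  (x -> (x -> x)): min(1, 1 − 0.47 + 1) = 1
  (((y | ~(y | y)) | y) & (x -> (x -> x))) = min(0.64, 1) = 0.64
  Łukasiewicz value = 0.64
Difference: 0.36 − 0.64 = -0.28

-0.28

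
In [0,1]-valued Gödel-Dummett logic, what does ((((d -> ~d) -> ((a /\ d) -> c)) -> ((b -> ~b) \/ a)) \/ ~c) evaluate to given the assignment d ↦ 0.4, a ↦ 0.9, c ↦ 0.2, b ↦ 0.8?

~d: Gödel ¬ of 0.4 = 0 (operand ≠ 0)
(d -> ~d): 0.4 > 0, so result = 0
(a /\ d) = min(0.9, 0.4) = 0.4
((a /\ d) -> c): 0.4 > 0.2, so result = 0.2
((d -> ~d) -> ((a /\ d) -> c)): 0 ≤ 0.2, so result = 1
~b: Gödel ¬ of 0.8 = 0 (operand ≠ 0)
(b -> ~b): 0.8 > 0, so result = 0
((b -> ~b) \/ a) = max(0, 0.9) = 0.9
(((d -> ~d) -> ((a /\ d) -> c)) -> ((b -> ~b) \/ a)): 1 > 0.9, so result = 0.9
~c: Gödel ¬ of 0.2 = 0 (operand ≠ 0)
((((d -> ~d) -> ((a /\ d) -> c)) -> ((b -> ~b) \/ a)) \/ ~c) = max(0.9, 0) = 0.9

0.90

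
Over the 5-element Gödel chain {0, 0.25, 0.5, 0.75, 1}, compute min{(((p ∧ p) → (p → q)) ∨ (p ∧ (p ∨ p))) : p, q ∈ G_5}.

0.25

The minimum is attained at p = 0.25, q = 0:
  (p ∧ p) = min(0.25, 0.25) = 0.25
  (p → q): 0.25 > 0, so result = 0
  ((p ∧ p) → (p → q)): 0.25 > 0, so result = 0
  (p ∨ p) = max(0.25, 0.25) = 0.25
  (p ∧ (p ∨ p)) = min(0.25, 0.25) = 0.25
  (((p ∧ p) → (p → q)) ∨ (p ∧ (p ∨ p))) = max(0, 0.25) = 0.25
Checking all 25 assignments confirms none give a value below 0.25.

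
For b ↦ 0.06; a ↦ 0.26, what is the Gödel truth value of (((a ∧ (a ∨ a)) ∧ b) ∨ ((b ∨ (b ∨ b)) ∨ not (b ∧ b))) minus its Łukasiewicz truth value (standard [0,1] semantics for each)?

-0.88

Gödel evaluation:
  (a ∨ a) = max(0.26, 0.26) = 0.26
  (a ∧ (a ∨ a)) = min(0.26, 0.26) = 0.26
  ((a ∧ (a ∨ a)) ∧ b) = min(0.26, 0.06) = 0.06
  (b ∨ b) = max(0.06, 0.06) = 0.06
  (b ∨ (b ∨ b)) = max(0.06, 0.06) = 0.06
  (b ∧ b) = min(0.06, 0.06) = 0.06
  not (b ∧ b): Gödel ¬ of 0.06 = 0 (operand ≠ 0)
  ((b ∨ (b ∨ b)) ∨ not (b ∧ b)) = max(0.06, 0) = 0.06
  (((a ∧ (a ∨ a)) ∧ b) ∨ ((b ∨ (b ∨ b)) ∨ not (b ∧ b))) = max(0.06, 0.06) = 0.06
  Gödel value = 0.06
Łukasiewicz evaluation:
  (a ∨ a) = max(0.26, 0.26) = 0.26
  (a ∧ (a ∨ a)) = min(0.26, 0.26) = 0.26
  ((a ∧ (a ∨ a)) ∧ b) = min(0.26, 0.06) = 0.06
  (b ∨ b) = max(0.06, 0.06) = 0.06
  (b ∨ (b ∨ b)) = max(0.06, 0.06) = 0.06
  (b ∧ b) = min(0.06, 0.06) = 0.06
  not (b ∧ b): Łukasiewicz ¬ gives 1 − 0.06 = 0.94
  ((b ∨ (b ∨ b)) ∨ not (b ∧ b)) = max(0.06, 0.94) = 0.94
  (((a ∧ (a ∨ a)) ∧ b) ∨ ((b ∨ (b ∨ b)) ∨ not (b ∧ b))) = max(0.06, 0.94) = 0.94
  Łukasiewicz value = 0.94
Difference: 0.06 − 0.94 = -0.88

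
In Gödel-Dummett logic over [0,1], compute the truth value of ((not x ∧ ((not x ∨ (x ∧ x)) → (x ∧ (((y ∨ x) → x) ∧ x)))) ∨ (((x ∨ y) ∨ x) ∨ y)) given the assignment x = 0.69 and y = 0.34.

not x: Gödel ¬ of 0.69 = 0 (operand ≠ 0)
not x: Gödel ¬ of 0.69 = 0 (operand ≠ 0)
(x ∧ x) = min(0.69, 0.69) = 0.69
(not x ∨ (x ∧ x)) = max(0, 0.69) = 0.69
(y ∨ x) = max(0.34, 0.69) = 0.69
((y ∨ x) → x): 0.69 ≤ 0.69, so result = 1
(((y ∨ x) → x) ∧ x) = min(1, 0.69) = 0.69
(x ∧ (((y ∨ x) → x) ∧ x)) = min(0.69, 0.69) = 0.69
((not x ∨ (x ∧ x)) → (x ∧ (((y ∨ x) → x) ∧ x))): 0.69 ≤ 0.69, so result = 1
(not x ∧ ((not x ∨ (x ∧ x)) → (x ∧ (((y ∨ x) → x) ∧ x)))) = min(0, 1) = 0
(x ∨ y) = max(0.69, 0.34) = 0.69
((x ∨ y) ∨ x) = max(0.69, 0.69) = 0.69
(((x ∨ y) ∨ x) ∨ y) = max(0.69, 0.34) = 0.69
((not x ∧ ((not x ∨ (x ∧ x)) → (x ∧ (((y ∨ x) → x) ∧ x)))) ∨ (((x ∨ y) ∨ x) ∨ y)) = max(0, 0.69) = 0.69

0.69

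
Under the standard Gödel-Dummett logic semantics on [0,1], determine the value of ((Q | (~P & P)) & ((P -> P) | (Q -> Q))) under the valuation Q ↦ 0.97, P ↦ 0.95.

~P: Gödel ¬ of 0.95 = 0 (operand ≠ 0)
(~P & P) = min(0, 0.95) = 0
(Q | (~P & P)) = max(0.97, 0) = 0.97
(P -> P): 0.95 ≤ 0.95, so result = 1
(Q -> Q): 0.97 ≤ 0.97, so result = 1
((P -> P) | (Q -> Q)) = max(1, 1) = 1
((Q | (~P & P)) & ((P -> P) | (Q -> Q))) = min(0.97, 1) = 0.97

0.97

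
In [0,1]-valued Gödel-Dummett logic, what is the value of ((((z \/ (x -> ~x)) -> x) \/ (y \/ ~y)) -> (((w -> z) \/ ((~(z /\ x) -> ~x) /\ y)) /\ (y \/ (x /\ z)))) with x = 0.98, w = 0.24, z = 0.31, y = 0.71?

~x: Gödel ¬ of 0.98 = 0 (operand ≠ 0)
(x -> ~x): 0.98 > 0, so result = 0
(z \/ (x -> ~x)) = max(0.31, 0) = 0.31
((z \/ (x -> ~x)) -> x): 0.31 ≤ 0.98, so result = 1
~y: Gödel ¬ of 0.71 = 0 (operand ≠ 0)
(y \/ ~y) = max(0.71, 0) = 0.71
(((z \/ (x -> ~x)) -> x) \/ (y \/ ~y)) = max(1, 0.71) = 1
(w -> z): 0.24 ≤ 0.31, so result = 1
(z /\ x) = min(0.31, 0.98) = 0.31
~(z /\ x): Gödel ¬ of 0.31 = 0 (operand ≠ 0)
~x: Gödel ¬ of 0.98 = 0 (operand ≠ 0)
(~(z /\ x) -> ~x): 0 ≤ 0, so result = 1
((~(z /\ x) -> ~x) /\ y) = min(1, 0.71) = 0.71
((w -> z) \/ ((~(z /\ x) -> ~x) /\ y)) = max(1, 0.71) = 1
(x /\ z) = min(0.98, 0.31) = 0.31
(y \/ (x /\ z)) = max(0.71, 0.31) = 0.71
(((w -> z) \/ ((~(z /\ x) -> ~x) /\ y)) /\ (y \/ (x /\ z))) = min(1, 0.71) = 0.71
((((z \/ (x -> ~x)) -> x) \/ (y \/ ~y)) -> (((w -> z) \/ ((~(z /\ x) -> ~x) /\ y)) /\ (y \/ (x /\ z)))): 1 > 0.71, so result = 0.71

0.71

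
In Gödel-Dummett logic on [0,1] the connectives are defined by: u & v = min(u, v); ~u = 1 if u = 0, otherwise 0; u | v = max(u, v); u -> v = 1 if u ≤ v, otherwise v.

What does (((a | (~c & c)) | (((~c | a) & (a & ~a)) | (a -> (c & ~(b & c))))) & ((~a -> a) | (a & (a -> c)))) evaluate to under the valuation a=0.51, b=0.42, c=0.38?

~c: Gödel ¬ of 0.38 = 0 (operand ≠ 0)
(~c & c) = min(0, 0.38) = 0
(a | (~c & c)) = max(0.51, 0) = 0.51
~c: Gödel ¬ of 0.38 = 0 (operand ≠ 0)
(~c | a) = max(0, 0.51) = 0.51
~a: Gödel ¬ of 0.51 = 0 (operand ≠ 0)
(a & ~a) = min(0.51, 0) = 0
((~c | a) & (a & ~a)) = min(0.51, 0) = 0
(b & c) = min(0.42, 0.38) = 0.38
~(b & c): Gödel ¬ of 0.38 = 0 (operand ≠ 0)
(c & ~(b & c)) = min(0.38, 0) = 0
(a -> (c & ~(b & c))): 0.51 > 0, so result = 0
(((~c | a) & (a & ~a)) | (a -> (c & ~(b & c)))) = max(0, 0) = 0
((a | (~c & c)) | (((~c | a) & (a & ~a)) | (a -> (c & ~(b & c))))) = max(0.51, 0) = 0.51
~a: Gödel ¬ of 0.51 = 0 (operand ≠ 0)
(~a -> a): 0 ≤ 0.51, so result = 1
(a -> c): 0.51 > 0.38, so result = 0.38
(a & (a -> c)) = min(0.51, 0.38) = 0.38
((~a -> a) | (a & (a -> c))) = max(1, 0.38) = 1
(((a | (~c & c)) | (((~c | a) & (a & ~a)) | (a -> (c & ~(b & c))))) & ((~a -> a) | (a & (a -> c)))) = min(0.51, 1) = 0.51

0.51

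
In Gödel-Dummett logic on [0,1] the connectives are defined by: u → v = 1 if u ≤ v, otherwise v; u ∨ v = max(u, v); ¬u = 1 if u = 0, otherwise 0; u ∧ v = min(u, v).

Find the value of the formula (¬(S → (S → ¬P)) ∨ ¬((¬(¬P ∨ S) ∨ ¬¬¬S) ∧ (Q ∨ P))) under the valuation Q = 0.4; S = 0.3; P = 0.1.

¬P: Gödel ¬ of 0.1 = 0 (operand ≠ 0)
(S → ¬P): 0.3 > 0, so result = 0
(S → (S → ¬P)): 0.3 > 0, so result = 0
¬(S → (S → ¬P)): Gödel ¬ of 0 = 1 (operand is 0)
¬P: Gödel ¬ of 0.1 = 0 (operand ≠ 0)
(¬P ∨ S) = max(0, 0.3) = 0.3
¬(¬P ∨ S): Gödel ¬ of 0.3 = 0 (operand ≠ 0)
¬S: Gödel ¬ of 0.3 = 0 (operand ≠ 0)
¬¬S: Gödel ¬ of 0 = 1 (operand is 0)
¬¬¬S: Gödel ¬ of 1 = 0 (operand ≠ 0)
(¬(¬P ∨ S) ∨ ¬¬¬S) = max(0, 0) = 0
(Q ∨ P) = max(0.4, 0.1) = 0.4
((¬(¬P ∨ S) ∨ ¬¬¬S) ∧ (Q ∨ P)) = min(0, 0.4) = 0
¬((¬(¬P ∨ S) ∨ ¬¬¬S) ∧ (Q ∨ P)): Gödel ¬ of 0 = 1 (operand is 0)
(¬(S → (S → ¬P)) ∨ ¬((¬(¬P ∨ S) ∨ ¬¬¬S) ∧ (Q ∨ P))) = max(1, 1) = 1

1.00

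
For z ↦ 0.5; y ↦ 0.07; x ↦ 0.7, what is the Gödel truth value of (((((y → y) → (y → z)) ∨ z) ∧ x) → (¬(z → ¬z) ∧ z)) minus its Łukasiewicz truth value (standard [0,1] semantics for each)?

0.20

Gödel evaluation:
  (y → y): 0.07 ≤ 0.07, so result = 1
  (y → z): 0.07 ≤ 0.5, so result = 1
  ((y → y) → (y → z)): 1 ≤ 1, so result = 1
  (((y → y) → (y → z)) ∨ z) = max(1, 0.5) = 1
  ((((y → y) → (y → z)) ∨ z) ∧ x) = min(1, 0.7) = 0.7
  ¬z: Gödel ¬ of 0.5 = 0 (operand ≠ 0)
  (z → ¬z): 0.5 > 0, so result = 0
  ¬(z → ¬z): Gödel ¬ of 0 = 1 (operand is 0)
  (¬(z → ¬z) ∧ z) = min(1, 0.5) = 0.5
  (((((y → y) → (y → z)) ∨ z) ∧ x) → (¬(z → ¬z) ∧ z)): 0.7 > 0.5, so result = 0.5
  Gödel value = 0.5
Łukasiewicz evaluation:
  (y → y): min(1, 1 − 0.07 + 0.07) = 1
  (y → z): min(1, 1 − 0.07 + 0.5) = 1
  ((y → y) → (y → z)): min(1, 1 − 1 + 1) = 1
  (((y → y) → (y → z)) ∨ z) = max(1, 0.5) = 1
  ((((y → y) → (y → z)) ∨ z) ∧ x) = min(1, 0.7) = 0.7
  ¬z: Łukasiewicz ¬ gives 1 − 0.5 = 0.5
  (z → ¬z): min(1, 1 − 0.5 + 0.5) = 1
  ¬(z → ¬z): Łukasiewicz ¬ gives 1 − 1 = 0
  (¬(z → ¬z) ∧ z) = min(0, 0.5) = 0
  (((((y → y) → (y → z)) ∨ z) ∧ x) → (¬(z → ¬z) ∧ z)): min(1, 1 − 0.7 + 0) = 0.3
  Łukasiewicz value = 0.3
Difference: 0.5 − 0.3 = 0.20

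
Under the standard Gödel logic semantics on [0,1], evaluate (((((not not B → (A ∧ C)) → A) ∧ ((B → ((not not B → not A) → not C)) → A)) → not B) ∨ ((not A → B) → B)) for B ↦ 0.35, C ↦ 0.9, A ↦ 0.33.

not B: Gödel ¬ of 0.35 = 0 (operand ≠ 0)
not not B: Gödel ¬ of 0 = 1 (operand is 0)
(A ∧ C) = min(0.33, 0.9) = 0.33
(not not B → (A ∧ C)): 1 > 0.33, so result = 0.33
((not not B → (A ∧ C)) → A): 0.33 ≤ 0.33, so result = 1
not B: Gödel ¬ of 0.35 = 0 (operand ≠ 0)
not not B: Gödel ¬ of 0 = 1 (operand is 0)
not A: Gödel ¬ of 0.33 = 0 (operand ≠ 0)
(not not B → not A): 1 > 0, so result = 0
not C: Gödel ¬ of 0.9 = 0 (operand ≠ 0)
((not not B → not A) → not C): 0 ≤ 0, so result = 1
(B → ((not not B → not A) → not C)): 0.35 ≤ 1, so result = 1
((B → ((not not B → not A) → not C)) → A): 1 > 0.33, so result = 0.33
(((not not B → (A ∧ C)) → A) ∧ ((B → ((not not B → not A) → not C)) → A)) = min(1, 0.33) = 0.33
not B: Gödel ¬ of 0.35 = 0 (operand ≠ 0)
((((not not B → (A ∧ C)) → A) ∧ ((B → ((not not B → not A) → not C)) → A)) → not B): 0.33 > 0, so result = 0
not A: Gödel ¬ of 0.33 = 0 (operand ≠ 0)
(not A → B): 0 ≤ 0.35, so result = 1
((not A → B) → B): 1 > 0.35, so result = 0.35
(((((not not B → (A ∧ C)) → A) ∧ ((B → ((not not B → not A) → not C)) → A)) → not B) ∨ ((not A → B) → B)) = max(0, 0.35) = 0.35

0.35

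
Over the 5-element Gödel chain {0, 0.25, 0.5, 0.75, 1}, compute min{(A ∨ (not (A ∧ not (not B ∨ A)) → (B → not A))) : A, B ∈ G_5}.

The minimum is attained at A = 0.25, B = 0.25:
  not B: Gödel ¬ of 0.25 = 0 (operand ≠ 0)
  (not B ∨ A) = max(0, 0.25) = 0.25
  not (not B ∨ A): Gödel ¬ of 0.25 = 0 (operand ≠ 0)
  (A ∧ not (not B ∨ A)) = min(0.25, 0) = 0
  not (A ∧ not (not B ∨ A)): Gödel ¬ of 0 = 1 (operand is 0)
  not A: Gödel ¬ of 0.25 = 0 (operand ≠ 0)
  (B → not A): 0.25 > 0, so result = 0
  (not (A ∧ not (not B ∨ A)) → (B → not A)): 1 > 0, so result = 0
  (A ∨ (not (A ∧ not (not B ∨ A)) → (B → not A))) = max(0.25, 0) = 0.25
Checking all 25 assignments confirms none give a value below 0.25.

0.25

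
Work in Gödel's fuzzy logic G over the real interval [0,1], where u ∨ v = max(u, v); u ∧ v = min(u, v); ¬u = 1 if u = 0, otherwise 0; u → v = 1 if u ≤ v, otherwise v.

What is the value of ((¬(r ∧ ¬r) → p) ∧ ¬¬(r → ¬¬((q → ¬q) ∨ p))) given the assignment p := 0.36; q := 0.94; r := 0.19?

¬r: Gödel ¬ of 0.19 = 0 (operand ≠ 0)
(r ∧ ¬r) = min(0.19, 0) = 0
¬(r ∧ ¬r): Gödel ¬ of 0 = 1 (operand is 0)
(¬(r ∧ ¬r) → p): 1 > 0.36, so result = 0.36
¬q: Gödel ¬ of 0.94 = 0 (operand ≠ 0)
(q → ¬q): 0.94 > 0, so result = 0
((q → ¬q) ∨ p) = max(0, 0.36) = 0.36
¬((q → ¬q) ∨ p): Gödel ¬ of 0.36 = 0 (operand ≠ 0)
¬¬((q → ¬q) ∨ p): Gödel ¬ of 0 = 1 (operand is 0)
(r → ¬¬((q → ¬q) ∨ p)): 0.19 ≤ 1, so result = 1
¬(r → ¬¬((q → ¬q) ∨ p)): Gödel ¬ of 1 = 0 (operand ≠ 0)
¬¬(r → ¬¬((q → ¬q) ∨ p)): Gödel ¬ of 0 = 1 (operand is 0)
((¬(r ∧ ¬r) → p) ∧ ¬¬(r → ¬¬((q → ¬q) ∨ p))) = min(0.36, 1) = 0.36

0.36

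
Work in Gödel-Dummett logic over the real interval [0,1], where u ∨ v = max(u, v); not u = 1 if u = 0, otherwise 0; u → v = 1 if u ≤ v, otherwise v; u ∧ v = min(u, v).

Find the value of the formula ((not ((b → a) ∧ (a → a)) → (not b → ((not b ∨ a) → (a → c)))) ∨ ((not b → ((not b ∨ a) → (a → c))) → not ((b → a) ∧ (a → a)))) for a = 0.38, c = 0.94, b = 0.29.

1.00

(b → a): 0.29 ≤ 0.38, so result = 1
(a → a): 0.38 ≤ 0.38, so result = 1
((b → a) ∧ (a → a)) = min(1, 1) = 1
not ((b → a) ∧ (a → a)): Gödel ¬ of 1 = 0 (operand ≠ 0)
not b: Gödel ¬ of 0.29 = 0 (operand ≠ 0)
not b: Gödel ¬ of 0.29 = 0 (operand ≠ 0)
(not b ∨ a) = max(0, 0.38) = 0.38
(a → c): 0.38 ≤ 0.94, so result = 1
((not b ∨ a) → (a → c)): 0.38 ≤ 1, so result = 1
(not b → ((not b ∨ a) → (a → c))): 0 ≤ 1, so result = 1
(not ((b → a) ∧ (a → a)) → (not b → ((not b ∨ a) → (a → c)))): 0 ≤ 1, so result = 1
not b: Gödel ¬ of 0.29 = 0 (operand ≠ 0)
not b: Gödel ¬ of 0.29 = 0 (operand ≠ 0)
(not b ∨ a) = max(0, 0.38) = 0.38
(a → c): 0.38 ≤ 0.94, so result = 1
((not b ∨ a) → (a → c)): 0.38 ≤ 1, so result = 1
(not b → ((not b ∨ a) → (a → c))): 0 ≤ 1, so result = 1
(b → a): 0.29 ≤ 0.38, so result = 1
(a → a): 0.38 ≤ 0.38, so result = 1
((b → a) ∧ (a → a)) = min(1, 1) = 1
not ((b → a) ∧ (a → a)): Gödel ¬ of 1 = 0 (operand ≠ 0)
((not b → ((not b ∨ a) → (a → c))) → not ((b → a) ∧ (a → a))): 1 > 0, so result = 0
((not ((b → a) ∧ (a → a)) → (not b → ((not b ∨ a) → (a → c)))) ∨ ((not b → ((not b ∨ a) → (a → c))) → not ((b → a) ∧ (a → a)))) = max(1, 0) = 1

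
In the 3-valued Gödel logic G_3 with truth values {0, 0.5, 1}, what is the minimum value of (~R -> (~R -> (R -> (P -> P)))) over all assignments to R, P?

1.00

Every assignment gives 1. For instance at R = 0, P = 0:
  ~R: Gödel ¬ of 0 = 1 (operand is 0)
  ~R: Gödel ¬ of 0 = 1 (operand is 0)
  (P -> P): 0 ≤ 0, so result = 1
  (R -> (P -> P)): 0 ≤ 1, so result = 1
  (~R -> (R -> (P -> P))): 1 ≤ 1, so result = 1
  (~R -> (~R -> (R -> (P -> P)))): 1 ≤ 1, so result = 1
All 9 assignments give value 1 — the formula is a G_3-tautology.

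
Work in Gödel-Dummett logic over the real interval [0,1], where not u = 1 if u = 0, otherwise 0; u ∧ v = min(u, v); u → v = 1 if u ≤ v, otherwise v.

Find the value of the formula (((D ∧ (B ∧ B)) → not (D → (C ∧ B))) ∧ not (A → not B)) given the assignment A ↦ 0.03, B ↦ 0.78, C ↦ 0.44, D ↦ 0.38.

0.00

(B ∧ B) = min(0.78, 0.78) = 0.78
(D ∧ (B ∧ B)) = min(0.38, 0.78) = 0.38
(C ∧ B) = min(0.44, 0.78) = 0.44
(D → (C ∧ B)): 0.38 ≤ 0.44, so result = 1
not (D → (C ∧ B)): Gödel ¬ of 1 = 0 (operand ≠ 0)
((D ∧ (B ∧ B)) → not (D → (C ∧ B))): 0.38 > 0, so result = 0
not B: Gödel ¬ of 0.78 = 0 (operand ≠ 0)
(A → not B): 0.03 > 0, so result = 0
not (A → not B): Gödel ¬ of 0 = 1 (operand is 0)
(((D ∧ (B ∧ B)) → not (D → (C ∧ B))) ∧ not (A → not B)) = min(0, 1) = 0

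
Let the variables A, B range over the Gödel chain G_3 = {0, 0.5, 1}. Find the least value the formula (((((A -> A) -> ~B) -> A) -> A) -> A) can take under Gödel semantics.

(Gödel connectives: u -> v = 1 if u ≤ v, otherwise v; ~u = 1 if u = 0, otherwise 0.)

0.00

The minimum is attained at A = 0, B = 0:
  (A -> A): 0 ≤ 0, so result = 1
  ~B: Gödel ¬ of 0 = 1 (operand is 0)
  ((A -> A) -> ~B): 1 ≤ 1, so result = 1
  (((A -> A) -> ~B) -> A): 1 > 0, so result = 0
  ((((A -> A) -> ~B) -> A) -> A): 0 ≤ 0, so result = 1
  (((((A -> A) -> ~B) -> A) -> A) -> A): 1 > 0, so result = 0
Checking all 9 assignments confirms none give a value below 0.00.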